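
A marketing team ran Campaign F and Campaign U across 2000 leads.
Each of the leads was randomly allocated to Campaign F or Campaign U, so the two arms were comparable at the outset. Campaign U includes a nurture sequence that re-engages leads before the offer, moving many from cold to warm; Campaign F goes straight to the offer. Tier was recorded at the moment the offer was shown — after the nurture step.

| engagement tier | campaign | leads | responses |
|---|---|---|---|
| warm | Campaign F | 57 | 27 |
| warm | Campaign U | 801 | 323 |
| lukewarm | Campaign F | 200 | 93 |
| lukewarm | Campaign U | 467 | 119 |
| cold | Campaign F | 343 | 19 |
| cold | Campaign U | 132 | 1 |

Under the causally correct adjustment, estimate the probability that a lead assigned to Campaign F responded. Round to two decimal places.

0.23

Because the campaign influences engagement tier, engagement tier is a post-treatment mediator, not a confounder. Stratifying on it would bias the estimate; the causal effect is the crude pooled difference.
So P(outcome | do(Campaign F)) is just the pooled rate for Campaign F: 139/600 = 0.232.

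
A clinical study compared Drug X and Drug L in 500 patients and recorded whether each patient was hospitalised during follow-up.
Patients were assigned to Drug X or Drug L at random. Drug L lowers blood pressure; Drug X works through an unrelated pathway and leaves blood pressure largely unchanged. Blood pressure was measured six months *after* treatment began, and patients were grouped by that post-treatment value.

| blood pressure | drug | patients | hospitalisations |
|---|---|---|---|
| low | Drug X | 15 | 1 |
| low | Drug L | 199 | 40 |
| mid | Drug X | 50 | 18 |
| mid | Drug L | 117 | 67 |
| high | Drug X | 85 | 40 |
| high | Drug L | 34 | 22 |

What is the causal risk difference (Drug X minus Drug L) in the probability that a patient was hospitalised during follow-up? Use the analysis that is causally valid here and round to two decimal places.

+0.02

Because the drug influences blood pressure, blood pressure is a post-treatment mediator, not a confounder. Stratifying on it would bias the estimate; the causal effect is the crude pooled difference.
The causal difference is the pooled difference: 0.393 − 0.369 = +0.025.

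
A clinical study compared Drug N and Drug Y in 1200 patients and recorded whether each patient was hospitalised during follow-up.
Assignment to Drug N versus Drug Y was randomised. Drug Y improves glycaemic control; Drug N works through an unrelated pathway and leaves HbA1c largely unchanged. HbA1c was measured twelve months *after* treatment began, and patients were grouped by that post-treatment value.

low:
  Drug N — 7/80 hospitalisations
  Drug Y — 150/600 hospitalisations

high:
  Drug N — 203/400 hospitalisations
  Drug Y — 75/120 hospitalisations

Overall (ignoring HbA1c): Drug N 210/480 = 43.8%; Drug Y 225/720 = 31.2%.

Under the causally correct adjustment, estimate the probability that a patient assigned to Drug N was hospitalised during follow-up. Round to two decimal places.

Because the drug influences HbA1c, HbA1c is a post-treatment mediator, not a confounder. Stratifying on it would bias the estimate; the causal effect is the crude pooled difference.
So P(outcome | do(Drug N)) is just the pooled rate for Drug N: 210/480 = 0.438.

0.44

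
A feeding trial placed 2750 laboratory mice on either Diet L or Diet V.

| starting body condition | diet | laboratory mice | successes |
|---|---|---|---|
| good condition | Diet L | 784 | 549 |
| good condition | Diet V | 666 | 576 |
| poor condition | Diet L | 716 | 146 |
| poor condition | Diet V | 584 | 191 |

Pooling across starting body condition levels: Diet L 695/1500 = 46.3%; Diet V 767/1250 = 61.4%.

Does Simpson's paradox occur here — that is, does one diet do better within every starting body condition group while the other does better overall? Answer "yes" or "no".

no

Within each starting body condition level (good condition 70.0% vs 86.5%; poor condition 20.4% vs 32.7%), Diet V has the higher rate every time. Pooled: 46.3% vs 61.4% — Diet V has the higher rate overall. They agree.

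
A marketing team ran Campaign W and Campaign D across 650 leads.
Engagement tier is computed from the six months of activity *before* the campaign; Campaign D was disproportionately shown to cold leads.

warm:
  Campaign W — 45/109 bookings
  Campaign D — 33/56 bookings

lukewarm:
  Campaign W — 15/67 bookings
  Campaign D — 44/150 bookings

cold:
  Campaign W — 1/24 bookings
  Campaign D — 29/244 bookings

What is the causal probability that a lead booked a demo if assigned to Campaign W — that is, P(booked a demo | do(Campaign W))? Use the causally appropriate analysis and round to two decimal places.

The stratified and pooled comparisons disagree (Campaign D wins within each engagement tier; Campaign W wins overall), so the answer turns on the causal role of engagement tier.
Engagement tier is set before the campaign has any effect — it is not caused by the campaign — and it independently drives the outcome. That makes it a confounder, so the causal comparison is within engagement tier levels.
Standardising Campaign W to the population engagement tier mix: 0.254·45/109 + 0.334·15/67 + 0.412·1/24 = 0.197.

0.20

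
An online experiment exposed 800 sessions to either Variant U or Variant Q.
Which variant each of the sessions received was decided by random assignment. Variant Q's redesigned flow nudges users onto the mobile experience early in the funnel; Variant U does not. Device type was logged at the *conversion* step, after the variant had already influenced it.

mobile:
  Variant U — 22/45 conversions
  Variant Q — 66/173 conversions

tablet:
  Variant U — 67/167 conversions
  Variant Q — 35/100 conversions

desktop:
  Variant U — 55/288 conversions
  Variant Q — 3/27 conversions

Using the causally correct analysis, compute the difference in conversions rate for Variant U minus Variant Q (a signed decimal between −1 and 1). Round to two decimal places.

Variant U is higher inside every device type stratum but Variant Q is higher in aggregate. Whether to stratify depends on how device type relates to the variant.
Because the variant influences device type, device type is a post-treatment mediator, not a confounder. Stratifying on it would bias the estimate; the causal effect is the crude pooled difference.
The causal difference is the pooled difference: 0.288 − 0.347 = -0.059.

-0.06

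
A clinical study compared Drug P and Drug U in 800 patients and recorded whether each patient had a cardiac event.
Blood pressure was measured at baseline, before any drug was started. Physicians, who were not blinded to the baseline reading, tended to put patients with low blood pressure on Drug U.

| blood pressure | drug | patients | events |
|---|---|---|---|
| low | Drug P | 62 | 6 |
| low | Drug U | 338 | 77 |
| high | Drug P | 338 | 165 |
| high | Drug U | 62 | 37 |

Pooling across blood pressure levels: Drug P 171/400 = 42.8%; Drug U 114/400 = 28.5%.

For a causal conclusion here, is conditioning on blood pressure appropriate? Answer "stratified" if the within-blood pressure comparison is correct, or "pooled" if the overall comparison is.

The imbalance in blood pressure arose from how patients were allocated, not from anything the drug did; and blood pressure independently affects the outcome. The pooled gap is confounded — condition on blood pressure.
Within each level — low: 9.7% vs 22.8%; high: 48.8% vs 59.7% — Drug P is lower every time.

stratified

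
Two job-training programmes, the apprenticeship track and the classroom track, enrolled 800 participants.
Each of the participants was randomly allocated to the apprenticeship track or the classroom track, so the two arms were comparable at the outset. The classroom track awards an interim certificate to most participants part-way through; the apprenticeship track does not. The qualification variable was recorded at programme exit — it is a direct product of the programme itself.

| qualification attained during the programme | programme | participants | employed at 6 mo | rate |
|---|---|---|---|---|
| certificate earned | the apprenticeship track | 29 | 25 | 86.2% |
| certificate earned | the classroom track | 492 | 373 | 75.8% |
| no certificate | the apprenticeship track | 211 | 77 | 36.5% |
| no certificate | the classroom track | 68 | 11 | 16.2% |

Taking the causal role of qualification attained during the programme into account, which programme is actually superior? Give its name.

Qualification attained during the programme lies on the pathway programme → qualification attained during the programme → outcome, so adjusting for it blocks the indirect effect. For the total causal effect of programme, use the unadjusted pooled rates.
Pooled: the apprenticeship track 42.5% vs the classroom track 68.6%; the classroom track is higher overall.

the classroom track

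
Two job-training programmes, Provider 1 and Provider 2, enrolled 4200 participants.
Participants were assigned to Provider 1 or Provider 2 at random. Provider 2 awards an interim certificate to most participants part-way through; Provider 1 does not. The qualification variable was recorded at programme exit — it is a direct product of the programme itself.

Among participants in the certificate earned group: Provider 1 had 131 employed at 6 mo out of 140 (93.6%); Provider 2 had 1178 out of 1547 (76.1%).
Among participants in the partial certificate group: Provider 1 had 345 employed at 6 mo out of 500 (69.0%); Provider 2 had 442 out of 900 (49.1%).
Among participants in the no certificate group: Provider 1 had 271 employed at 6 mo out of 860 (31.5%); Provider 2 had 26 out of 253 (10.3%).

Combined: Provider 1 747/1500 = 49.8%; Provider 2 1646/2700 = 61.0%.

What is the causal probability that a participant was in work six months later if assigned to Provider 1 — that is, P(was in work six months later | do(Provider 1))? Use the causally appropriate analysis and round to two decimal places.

Within every qualification attained during the programme level Provider 1 has the higher rate, yet pooled Provider 2 does — Simpson's reversal.
Qualification attained during the programme is recorded after the programme and is itself shifted by it — it sits on the causal path from programme to outcome. Conditioning on a mediator would strip out part of the effect we want; the pooled comparison gives the total causal effect.
So P(outcome | do(Provider 1)) is just the pooled rate for Provider 1: 747/1500 = 0.498.

0.50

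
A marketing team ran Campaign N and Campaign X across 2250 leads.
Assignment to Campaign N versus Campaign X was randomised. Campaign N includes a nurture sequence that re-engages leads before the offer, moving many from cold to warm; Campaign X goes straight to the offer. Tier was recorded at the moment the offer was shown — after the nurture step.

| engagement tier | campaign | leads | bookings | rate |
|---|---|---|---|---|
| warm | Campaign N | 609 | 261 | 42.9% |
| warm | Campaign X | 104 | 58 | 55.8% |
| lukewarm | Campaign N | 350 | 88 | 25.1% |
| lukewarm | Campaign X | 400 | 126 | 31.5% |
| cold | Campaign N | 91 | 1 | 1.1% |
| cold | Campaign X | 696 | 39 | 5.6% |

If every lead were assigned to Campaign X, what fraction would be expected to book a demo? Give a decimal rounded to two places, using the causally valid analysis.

0.19

The engagement tier-specific comparison favours Campaign X throughout, but the pooled figures favour Campaign N. The question is whether to condition on engagement tier.
Because the campaign influences engagement tier, engagement tier is a post-treatment mediator, not a confounder. Stratifying on it would bias the estimate; the causal effect is the crude pooled difference.
So P(outcome | do(Campaign X)) is just the pooled rate for Campaign X: 223/1200 = 0.186.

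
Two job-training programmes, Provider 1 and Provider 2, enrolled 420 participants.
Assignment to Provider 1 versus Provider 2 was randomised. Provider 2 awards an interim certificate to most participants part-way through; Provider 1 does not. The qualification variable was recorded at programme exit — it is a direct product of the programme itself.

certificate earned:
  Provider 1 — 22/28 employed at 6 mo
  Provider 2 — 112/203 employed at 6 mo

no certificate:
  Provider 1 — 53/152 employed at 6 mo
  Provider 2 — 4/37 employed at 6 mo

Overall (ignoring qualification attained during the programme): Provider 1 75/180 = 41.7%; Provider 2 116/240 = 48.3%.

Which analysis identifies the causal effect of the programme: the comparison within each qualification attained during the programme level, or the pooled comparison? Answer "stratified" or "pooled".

Within every qualification attained during the programme level Provider 1 has the higher rate, yet pooled Provider 2 does — Simpson's reversal.
Qualification attained during the programme lies on the pathway programme → qualification attained during the programme → outcome, so adjusting for it blocks the indirect effect. For the total causal effect of programme, use the unadjusted pooled rates.
Pooled: Provider 1 41.7% vs Provider 2 48.3%; Provider 2 is higher overall.

pooled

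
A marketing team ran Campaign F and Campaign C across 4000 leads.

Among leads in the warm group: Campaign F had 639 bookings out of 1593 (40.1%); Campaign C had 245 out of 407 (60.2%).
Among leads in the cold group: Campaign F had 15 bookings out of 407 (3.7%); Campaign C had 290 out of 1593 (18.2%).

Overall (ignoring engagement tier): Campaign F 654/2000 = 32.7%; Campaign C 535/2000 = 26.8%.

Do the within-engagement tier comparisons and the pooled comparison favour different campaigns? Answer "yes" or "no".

Within each engagement tier level (warm 40.1% vs 60.2%; cold 3.7% vs 18.2%), Campaign C has the higher rate every time. Pooled: 32.7% vs 26.8% — Campaign F has the higher rate overall. The two comparisons disagree.

yes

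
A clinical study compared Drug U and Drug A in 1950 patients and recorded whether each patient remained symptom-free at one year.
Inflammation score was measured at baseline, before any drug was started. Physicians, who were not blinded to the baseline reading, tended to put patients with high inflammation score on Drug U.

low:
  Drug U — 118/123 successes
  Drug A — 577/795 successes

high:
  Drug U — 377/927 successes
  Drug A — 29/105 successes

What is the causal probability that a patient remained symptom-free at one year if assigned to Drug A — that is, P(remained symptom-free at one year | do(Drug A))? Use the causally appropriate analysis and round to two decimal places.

Since inflammation score is a pre-existing factor (not a product of the drug) and it affects the outcome on its own, it is a confounder. The stratified rates, not the pooled rate, identify the causal effect.
Standardising Drug A to the population inflammation score mix: 0.471·577/795 + 0.529·29/105 = 0.488.

0.49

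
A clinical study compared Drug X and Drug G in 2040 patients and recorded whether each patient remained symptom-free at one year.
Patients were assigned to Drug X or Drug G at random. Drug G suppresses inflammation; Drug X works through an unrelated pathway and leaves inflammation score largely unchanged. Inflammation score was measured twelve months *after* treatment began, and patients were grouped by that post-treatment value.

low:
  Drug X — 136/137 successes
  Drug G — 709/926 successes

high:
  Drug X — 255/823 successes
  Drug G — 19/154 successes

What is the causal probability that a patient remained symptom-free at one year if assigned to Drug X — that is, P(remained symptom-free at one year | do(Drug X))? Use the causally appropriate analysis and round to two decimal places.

Within every inflammation score level Drug X has the higher rate, yet pooled Drug G does — Simpson's reversal.
Inflammation score here is a post-treatment variable shaped by the drug; conditioning on it would introduce bias rather than remove it. The overall comparison is the causal one.
So P(outcome | do(Drug X)) is just the pooled rate for Drug X: 391/960 = 0.407.

0.41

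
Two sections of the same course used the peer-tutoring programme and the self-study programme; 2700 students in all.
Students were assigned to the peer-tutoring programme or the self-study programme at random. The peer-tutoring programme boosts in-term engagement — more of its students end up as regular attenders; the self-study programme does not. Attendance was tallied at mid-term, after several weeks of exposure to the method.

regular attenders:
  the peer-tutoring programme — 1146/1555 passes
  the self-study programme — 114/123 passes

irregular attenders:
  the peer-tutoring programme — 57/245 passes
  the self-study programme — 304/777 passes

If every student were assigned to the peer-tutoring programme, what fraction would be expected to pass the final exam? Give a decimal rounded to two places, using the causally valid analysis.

Mid-term attendance here is a post-treatment variable shaped by the teaching method; conditioning on it would introduce bias rather than remove it. The overall comparison is the causal one.
So P(outcome | do(the peer-tutoring programme)) is just the pooled rate for the peer-tutoring programme: 1203/1800 = 0.668.

0.67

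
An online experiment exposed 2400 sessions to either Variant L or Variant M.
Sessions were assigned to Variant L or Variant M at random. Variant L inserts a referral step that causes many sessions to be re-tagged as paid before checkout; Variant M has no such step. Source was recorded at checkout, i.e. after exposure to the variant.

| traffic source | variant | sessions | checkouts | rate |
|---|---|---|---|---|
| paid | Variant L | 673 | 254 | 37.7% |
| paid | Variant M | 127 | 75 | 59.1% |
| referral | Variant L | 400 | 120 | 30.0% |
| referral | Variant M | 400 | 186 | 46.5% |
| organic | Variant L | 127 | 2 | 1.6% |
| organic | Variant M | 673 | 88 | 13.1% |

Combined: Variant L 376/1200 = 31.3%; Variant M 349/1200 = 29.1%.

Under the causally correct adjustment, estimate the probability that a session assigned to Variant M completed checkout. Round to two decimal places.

0.29

Variant M is higher inside every traffic source stratum but Variant L is higher in aggregate. Whether to stratify depends on how traffic source relates to the variant.
The distribution of traffic source is itself part of what the variant does — it is an intermediate outcome. Holding it fixed would remove that part of the effect; the total effect is the pooled difference.
So P(outcome | do(Variant M)) is just the pooled rate for Variant M: 349/1200 = 0.291.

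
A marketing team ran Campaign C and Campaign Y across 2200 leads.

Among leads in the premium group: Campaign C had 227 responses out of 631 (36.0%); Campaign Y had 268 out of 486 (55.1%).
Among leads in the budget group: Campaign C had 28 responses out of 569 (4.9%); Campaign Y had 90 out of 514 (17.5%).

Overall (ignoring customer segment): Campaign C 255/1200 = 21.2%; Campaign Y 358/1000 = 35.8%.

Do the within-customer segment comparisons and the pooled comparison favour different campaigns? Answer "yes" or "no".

no

Within each customer segment level (premium 36.0% vs 55.1%; budget 4.9% vs 17.5%), Campaign Y has the higher rate every time. Pooled: 21.2% vs 35.8% — Campaign Y has the higher rate overall. They agree.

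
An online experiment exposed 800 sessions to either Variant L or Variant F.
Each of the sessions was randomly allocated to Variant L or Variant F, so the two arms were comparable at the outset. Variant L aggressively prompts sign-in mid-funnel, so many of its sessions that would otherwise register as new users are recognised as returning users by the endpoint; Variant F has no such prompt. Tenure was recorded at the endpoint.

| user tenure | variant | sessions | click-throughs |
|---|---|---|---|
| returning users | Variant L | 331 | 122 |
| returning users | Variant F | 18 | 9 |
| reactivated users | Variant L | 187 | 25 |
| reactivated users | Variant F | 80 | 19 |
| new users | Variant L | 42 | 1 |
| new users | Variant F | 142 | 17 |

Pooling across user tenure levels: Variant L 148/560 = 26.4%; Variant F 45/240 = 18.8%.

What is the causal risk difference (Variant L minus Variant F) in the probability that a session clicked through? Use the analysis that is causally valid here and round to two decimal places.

+0.08

Within every user tenure level Variant F has the higher rate, yet pooled Variant L does — Simpson's reversal.
User tenure is downstream of the variant. One should not condition on a consequence of treatment, so the overall rates are the right comparison.
The causal difference is the pooled difference: 0.264 − 0.188 = +0.077.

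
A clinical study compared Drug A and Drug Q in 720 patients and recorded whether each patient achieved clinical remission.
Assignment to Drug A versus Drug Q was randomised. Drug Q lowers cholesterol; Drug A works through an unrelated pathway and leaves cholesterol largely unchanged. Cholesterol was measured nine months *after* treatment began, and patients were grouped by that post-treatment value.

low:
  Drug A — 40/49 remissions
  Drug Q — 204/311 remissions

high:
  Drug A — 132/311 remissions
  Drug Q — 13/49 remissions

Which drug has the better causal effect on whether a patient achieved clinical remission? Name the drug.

Drug Q

The stratified and pooled comparisons disagree (Drug A wins within each cholesterol; Drug Q wins overall), so the answer turns on the causal role of cholesterol.
Because the drug influences cholesterol, cholesterol is a post-treatment mediator, not a confounder. Stratifying on it would bias the estimate; the causal effect is the crude pooled difference.
Pooled: Drug A 47.8% vs Drug Q 60.3%; Drug Q is higher overall.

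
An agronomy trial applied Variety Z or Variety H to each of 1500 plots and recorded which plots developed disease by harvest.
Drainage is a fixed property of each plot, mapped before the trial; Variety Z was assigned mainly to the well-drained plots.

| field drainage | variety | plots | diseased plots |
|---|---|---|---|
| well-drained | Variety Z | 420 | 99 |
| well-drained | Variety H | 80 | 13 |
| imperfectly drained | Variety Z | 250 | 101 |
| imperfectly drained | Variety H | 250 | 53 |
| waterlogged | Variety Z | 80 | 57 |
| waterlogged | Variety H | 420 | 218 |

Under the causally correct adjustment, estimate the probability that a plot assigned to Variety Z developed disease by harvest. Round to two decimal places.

0.45

Since field drainage is a pre-existing factor (not a product of the variety) and it affects the outcome on its own, it is a confounder. The stratified rates, not the pooled rate, identify the causal effect.
Standardising Variety Z to the population field drainage mix: 0.333·99/420 + 0.333·101/250 + 0.333·57/80 = 0.451.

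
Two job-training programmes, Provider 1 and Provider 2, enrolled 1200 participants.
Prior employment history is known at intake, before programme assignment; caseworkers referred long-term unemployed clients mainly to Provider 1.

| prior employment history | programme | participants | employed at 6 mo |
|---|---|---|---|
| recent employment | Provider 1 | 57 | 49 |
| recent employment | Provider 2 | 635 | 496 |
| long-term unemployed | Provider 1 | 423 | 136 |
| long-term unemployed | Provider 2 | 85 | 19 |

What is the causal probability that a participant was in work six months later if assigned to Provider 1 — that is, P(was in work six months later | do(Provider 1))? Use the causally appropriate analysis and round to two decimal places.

0.63

The stratified and pooled comparisons disagree (Provider 1 wins within each prior employment history; Provider 2 wins overall), so the answer turns on the causal role of prior employment history.
The imbalance in prior employment history arose from how participants were allocated, not from anything the programme did; and prior employment history independently affects the outcome. The pooled gap is confounded — condition on prior employment history.
Standardising Provider 1 to the population prior employment history mix: 0.577·49/57 + 0.423·136/423 = 0.632.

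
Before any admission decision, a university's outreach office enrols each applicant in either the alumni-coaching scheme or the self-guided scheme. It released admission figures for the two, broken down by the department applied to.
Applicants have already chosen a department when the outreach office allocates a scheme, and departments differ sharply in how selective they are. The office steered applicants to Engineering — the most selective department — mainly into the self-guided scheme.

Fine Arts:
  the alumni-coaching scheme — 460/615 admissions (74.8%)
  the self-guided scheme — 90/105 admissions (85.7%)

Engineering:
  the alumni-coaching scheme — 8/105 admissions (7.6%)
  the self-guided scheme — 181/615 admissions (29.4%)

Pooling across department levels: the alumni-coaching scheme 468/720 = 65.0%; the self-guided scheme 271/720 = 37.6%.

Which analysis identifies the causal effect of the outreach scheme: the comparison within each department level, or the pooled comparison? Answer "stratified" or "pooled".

Department satisfies the back-door criterion: it is not a descendant of the outreach scheme, and it blocks the spurious path from outreach scheme to outcome. Adjusting for it (i.e., using the within-department rates) gives the causal effect.
Within each level — Fine Arts: 74.8% vs 85.7%; Engineering: 7.6% vs 29.4% — the self-guided scheme is higher every time.

stratified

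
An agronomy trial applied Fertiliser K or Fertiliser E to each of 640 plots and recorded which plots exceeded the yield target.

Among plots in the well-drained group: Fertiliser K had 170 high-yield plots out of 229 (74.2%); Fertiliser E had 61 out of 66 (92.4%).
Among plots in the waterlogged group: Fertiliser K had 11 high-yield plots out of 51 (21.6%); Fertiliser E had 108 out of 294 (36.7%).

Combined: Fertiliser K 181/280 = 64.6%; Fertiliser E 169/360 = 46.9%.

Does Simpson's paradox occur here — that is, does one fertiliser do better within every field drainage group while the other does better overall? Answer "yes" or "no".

yes

Within each field drainage level (well-drained 74.2% vs 92.4%; waterlogged 21.6% vs 36.7%), Fertiliser E has the higher rate every time. Pooled: 64.6% vs 46.9% — Fertiliser K has the higher rate overall. The two comparisons disagree.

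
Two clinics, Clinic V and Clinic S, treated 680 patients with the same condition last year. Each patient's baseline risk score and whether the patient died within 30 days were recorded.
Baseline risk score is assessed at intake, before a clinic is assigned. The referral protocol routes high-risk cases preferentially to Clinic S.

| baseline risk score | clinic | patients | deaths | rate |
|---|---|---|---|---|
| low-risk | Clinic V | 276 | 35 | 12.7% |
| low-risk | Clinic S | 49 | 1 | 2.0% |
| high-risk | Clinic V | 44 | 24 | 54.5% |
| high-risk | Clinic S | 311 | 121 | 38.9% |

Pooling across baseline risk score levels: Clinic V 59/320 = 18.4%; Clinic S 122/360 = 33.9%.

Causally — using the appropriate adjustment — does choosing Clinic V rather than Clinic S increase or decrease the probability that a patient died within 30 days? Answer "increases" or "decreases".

Nothing the clinic does changes baseline risk score; the imbalance is an allocation artefact. With baseline risk score also predicting the outcome, the pooled figure is confounded, and the within-stratum comparison is the causal one.
Within each level — low-risk: 12.7% vs 2.0%; high-risk: 54.5% vs 38.9% — Clinic S is lower every time.

increases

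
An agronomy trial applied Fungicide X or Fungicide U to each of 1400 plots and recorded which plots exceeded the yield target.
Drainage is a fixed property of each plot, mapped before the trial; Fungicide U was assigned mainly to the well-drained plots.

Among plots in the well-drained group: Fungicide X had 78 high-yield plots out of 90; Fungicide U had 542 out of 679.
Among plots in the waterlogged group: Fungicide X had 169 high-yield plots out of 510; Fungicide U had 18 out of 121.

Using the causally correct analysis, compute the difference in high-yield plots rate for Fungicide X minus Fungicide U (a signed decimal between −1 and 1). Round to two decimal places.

Here field drainage is a common cause — it drives both which fungicide a case falls under and the outcome. The crude comparison mixes populations; the stratum-specific rates are the causally relevant ones.
Adjusting over the population distribution of field drainage: 0.549·(0.867−0.798) + 0.451·(0.331−0.149) = +0.120.

+0.12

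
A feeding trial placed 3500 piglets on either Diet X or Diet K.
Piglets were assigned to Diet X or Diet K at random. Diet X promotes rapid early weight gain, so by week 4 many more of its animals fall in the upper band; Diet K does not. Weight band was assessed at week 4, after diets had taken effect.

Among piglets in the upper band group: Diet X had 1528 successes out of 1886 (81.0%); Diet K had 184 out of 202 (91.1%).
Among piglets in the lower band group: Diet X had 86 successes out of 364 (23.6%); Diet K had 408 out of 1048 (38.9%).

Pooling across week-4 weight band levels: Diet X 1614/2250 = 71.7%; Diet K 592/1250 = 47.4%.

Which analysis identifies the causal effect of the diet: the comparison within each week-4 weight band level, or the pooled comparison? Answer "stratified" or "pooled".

pooled

The stratified and pooled comparisons disagree (Diet K wins within each week-4 weight band; Diet X wins overall), so the answer turns on the causal role of week-4 weight band.
Week-4 weight band is recorded after the diet and is itself shifted by it — it sits on the causal path from diet to outcome. Conditioning on a mediator would strip out part of the effect we want; the pooled comparison gives the total causal effect.
Pooled: Diet X 71.7% vs Diet K 47.4%; Diet X is higher overall.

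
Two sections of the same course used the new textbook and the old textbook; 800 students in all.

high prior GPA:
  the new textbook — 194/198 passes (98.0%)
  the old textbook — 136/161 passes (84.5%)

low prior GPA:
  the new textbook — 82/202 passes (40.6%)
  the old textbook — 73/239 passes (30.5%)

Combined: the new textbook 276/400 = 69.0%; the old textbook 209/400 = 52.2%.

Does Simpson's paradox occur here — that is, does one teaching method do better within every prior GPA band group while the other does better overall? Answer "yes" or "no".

no

Within each prior GPA band level (high prior GPA 98.0% vs 84.5%; low prior GPA 40.6% vs 30.5%), the new textbook has the higher rate every time. Pooled: 69.0% vs 52.2% — the new textbook has the higher rate overall. They agree.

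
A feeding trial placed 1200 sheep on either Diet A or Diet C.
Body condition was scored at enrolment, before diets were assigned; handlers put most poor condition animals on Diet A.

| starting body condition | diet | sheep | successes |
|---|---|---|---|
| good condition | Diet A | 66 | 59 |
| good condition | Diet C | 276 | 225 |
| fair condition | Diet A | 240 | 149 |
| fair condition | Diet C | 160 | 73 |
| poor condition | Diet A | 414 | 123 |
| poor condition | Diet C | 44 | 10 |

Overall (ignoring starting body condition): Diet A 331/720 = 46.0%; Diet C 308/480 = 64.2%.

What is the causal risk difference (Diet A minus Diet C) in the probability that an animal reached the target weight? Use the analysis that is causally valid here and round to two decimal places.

+0.10

Since starting body condition is a pre-existing factor (not a product of the diet) and it affects the outcome on its own, it is a confounder. The stratified rates, not the pooled rate, identify the causal effect.
Adjusting over the population distribution of starting body condition: 0.285·(0.894−0.815) + 0.333·(0.621−0.456) + 0.382·(0.297−0.227) = +0.104.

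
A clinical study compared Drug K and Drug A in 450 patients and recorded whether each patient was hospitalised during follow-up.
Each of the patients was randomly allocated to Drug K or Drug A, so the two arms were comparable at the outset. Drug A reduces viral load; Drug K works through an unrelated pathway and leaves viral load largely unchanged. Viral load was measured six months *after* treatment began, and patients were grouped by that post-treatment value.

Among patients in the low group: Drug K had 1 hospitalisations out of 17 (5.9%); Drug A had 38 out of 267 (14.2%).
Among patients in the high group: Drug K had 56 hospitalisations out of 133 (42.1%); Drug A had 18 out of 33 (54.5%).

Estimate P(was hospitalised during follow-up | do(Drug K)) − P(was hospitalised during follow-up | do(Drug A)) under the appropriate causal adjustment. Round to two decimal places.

+0.19

Viral load lies on the pathway drug → viral load → outcome, so adjusting for it blocks the indirect effect. For the total causal effect of drug, use the unadjusted pooled rates.
The causal difference is the pooled difference: 0.380 − 0.187 = +0.193.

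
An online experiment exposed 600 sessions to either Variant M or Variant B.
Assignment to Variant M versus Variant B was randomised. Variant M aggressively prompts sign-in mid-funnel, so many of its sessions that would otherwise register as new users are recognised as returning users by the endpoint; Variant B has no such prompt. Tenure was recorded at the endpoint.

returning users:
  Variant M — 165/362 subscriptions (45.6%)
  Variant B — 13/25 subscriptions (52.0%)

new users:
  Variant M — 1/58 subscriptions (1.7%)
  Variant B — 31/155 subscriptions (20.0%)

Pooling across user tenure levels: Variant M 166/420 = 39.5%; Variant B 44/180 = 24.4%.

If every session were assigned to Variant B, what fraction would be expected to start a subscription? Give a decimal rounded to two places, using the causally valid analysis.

User tenure here is a post-treatment variable shaped by the variant; conditioning on it would introduce bias rather than remove it. The overall comparison is the causal one.
So P(outcome | do(Variant B)) is just the pooled rate for Variant B: 44/180 = 0.244.

0.24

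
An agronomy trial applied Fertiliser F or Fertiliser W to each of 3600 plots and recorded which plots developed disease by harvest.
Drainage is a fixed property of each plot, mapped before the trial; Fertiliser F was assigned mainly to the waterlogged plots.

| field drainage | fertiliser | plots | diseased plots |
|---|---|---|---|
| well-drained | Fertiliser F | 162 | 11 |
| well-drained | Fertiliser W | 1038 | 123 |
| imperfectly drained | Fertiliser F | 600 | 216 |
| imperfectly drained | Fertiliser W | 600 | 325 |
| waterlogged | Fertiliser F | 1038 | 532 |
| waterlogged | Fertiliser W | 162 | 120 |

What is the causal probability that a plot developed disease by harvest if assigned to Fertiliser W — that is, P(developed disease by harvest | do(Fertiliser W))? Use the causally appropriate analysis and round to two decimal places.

0.47

Fertiliser F is lower inside every field drainage stratum but Fertiliser W is lower in aggregate. Whether to stratify depends on how field drainage relates to the fertiliser.
Field drainage is set before the fertiliser has any effect — it is not caused by the fertiliser — and it independently drives the outcome. That makes it a confounder, so the causal comparison is within field drainage levels.
Standardising Fertiliser W to the population field drainage mix: 0.333·123/1038 + 0.333·325/600 + 0.333·120/162 = 0.467.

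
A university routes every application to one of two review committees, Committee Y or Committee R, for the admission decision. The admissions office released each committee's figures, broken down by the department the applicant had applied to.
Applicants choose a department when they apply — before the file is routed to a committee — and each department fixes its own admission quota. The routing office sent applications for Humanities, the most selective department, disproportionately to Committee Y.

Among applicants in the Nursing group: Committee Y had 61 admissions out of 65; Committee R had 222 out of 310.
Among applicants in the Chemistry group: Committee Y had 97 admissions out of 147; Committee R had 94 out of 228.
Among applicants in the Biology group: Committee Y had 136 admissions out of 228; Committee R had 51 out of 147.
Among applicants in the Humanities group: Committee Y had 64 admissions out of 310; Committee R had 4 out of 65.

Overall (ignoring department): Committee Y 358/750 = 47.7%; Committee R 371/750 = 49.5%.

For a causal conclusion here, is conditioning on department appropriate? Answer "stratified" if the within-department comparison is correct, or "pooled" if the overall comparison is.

stratified

The imbalance in department arose from how applicants were allocated, not from anything the review committee did; and department independently affects the outcome. The pooled gap is confounded — condition on department.
Within each level — Nursing: 93.8% vs 71.6%; Chemistry: 66.0% vs 41.2%; Biology: 59.6% vs 34.7%; Humanities: 20.6% vs 6.2% — Committee Y is higher every time.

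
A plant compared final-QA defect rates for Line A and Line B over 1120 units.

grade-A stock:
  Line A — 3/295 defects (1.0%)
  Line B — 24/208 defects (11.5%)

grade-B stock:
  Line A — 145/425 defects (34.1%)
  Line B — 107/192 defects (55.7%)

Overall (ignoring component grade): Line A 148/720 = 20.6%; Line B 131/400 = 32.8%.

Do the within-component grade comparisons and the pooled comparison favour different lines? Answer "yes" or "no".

Within each component grade level (grade-A stock 1.0% vs 11.5%; grade-B stock 34.1% vs 55.7%), Line A has the lower rate every time. Pooled: 20.6% vs 32.8% — Line A has the lower rate overall. They agree.

no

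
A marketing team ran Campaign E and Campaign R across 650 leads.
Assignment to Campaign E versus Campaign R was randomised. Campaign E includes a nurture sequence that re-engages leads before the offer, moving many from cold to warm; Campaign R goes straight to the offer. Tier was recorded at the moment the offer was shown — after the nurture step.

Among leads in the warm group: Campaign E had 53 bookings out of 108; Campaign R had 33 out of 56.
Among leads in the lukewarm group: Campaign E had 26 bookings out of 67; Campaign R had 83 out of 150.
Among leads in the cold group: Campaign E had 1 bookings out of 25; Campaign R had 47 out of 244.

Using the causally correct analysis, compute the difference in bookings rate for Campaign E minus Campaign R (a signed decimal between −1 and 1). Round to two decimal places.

+0.04

The stratified and pooled comparisons disagree (Campaign R wins within each engagement tier; Campaign E wins overall), so the answer turns on the causal role of engagement tier.
The distribution of engagement tier is itself part of what the campaign does — it is an intermediate outcome. Holding it fixed would remove that part of the effect; the total effect is the pooled difference.
The causal difference is the pooled difference: 0.400 − 0.362 = +0.038.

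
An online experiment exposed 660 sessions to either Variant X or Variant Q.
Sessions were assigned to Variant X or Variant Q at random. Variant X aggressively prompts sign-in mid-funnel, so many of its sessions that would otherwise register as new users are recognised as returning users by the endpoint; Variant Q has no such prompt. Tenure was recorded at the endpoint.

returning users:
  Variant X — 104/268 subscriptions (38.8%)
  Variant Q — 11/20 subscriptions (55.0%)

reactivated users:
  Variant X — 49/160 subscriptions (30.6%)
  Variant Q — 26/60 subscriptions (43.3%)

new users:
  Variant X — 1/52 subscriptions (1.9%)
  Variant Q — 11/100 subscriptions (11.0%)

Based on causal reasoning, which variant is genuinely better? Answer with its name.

The user tenure-specific comparison favours Variant Q throughout, but the pooled figures favour Variant X. The question is whether to condition on user tenure.
User tenure is downstream of the variant. One should not condition on a consequence of treatment, so the overall rates are the right comparison.
Pooled: Variant X 32.1% vs Variant Q 26.7%; Variant X is higher overall.

Variant X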